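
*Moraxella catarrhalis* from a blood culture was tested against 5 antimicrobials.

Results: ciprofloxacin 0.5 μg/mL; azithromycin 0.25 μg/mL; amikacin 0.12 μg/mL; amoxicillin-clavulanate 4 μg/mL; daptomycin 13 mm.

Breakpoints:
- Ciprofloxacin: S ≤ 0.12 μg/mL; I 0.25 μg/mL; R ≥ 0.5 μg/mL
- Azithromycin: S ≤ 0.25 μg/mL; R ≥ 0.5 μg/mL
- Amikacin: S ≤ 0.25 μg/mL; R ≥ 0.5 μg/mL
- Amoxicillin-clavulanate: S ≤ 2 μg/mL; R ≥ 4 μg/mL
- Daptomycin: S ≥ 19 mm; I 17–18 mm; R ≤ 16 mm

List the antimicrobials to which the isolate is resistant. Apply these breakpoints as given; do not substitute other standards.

ciprofloxacin, amoxicillin-clavulanate, daptomycin

Ciprofloxacin 0.5 μg/mL: ≥ 0.5 μg/mL — resistant
Azithromycin 0.25 μg/mL: ≤ 0.25 μg/mL → susceptible
Amikacin (0.12 μg/mL) ≤ 0.25 μg/mL ⇒ susceptible
Amoxicillin-clavulanate: 4 μg/mL is ≥ 4 μg/mL ⇒ R
Daptomycin: 13 mm is ≤ 16 mm — resistant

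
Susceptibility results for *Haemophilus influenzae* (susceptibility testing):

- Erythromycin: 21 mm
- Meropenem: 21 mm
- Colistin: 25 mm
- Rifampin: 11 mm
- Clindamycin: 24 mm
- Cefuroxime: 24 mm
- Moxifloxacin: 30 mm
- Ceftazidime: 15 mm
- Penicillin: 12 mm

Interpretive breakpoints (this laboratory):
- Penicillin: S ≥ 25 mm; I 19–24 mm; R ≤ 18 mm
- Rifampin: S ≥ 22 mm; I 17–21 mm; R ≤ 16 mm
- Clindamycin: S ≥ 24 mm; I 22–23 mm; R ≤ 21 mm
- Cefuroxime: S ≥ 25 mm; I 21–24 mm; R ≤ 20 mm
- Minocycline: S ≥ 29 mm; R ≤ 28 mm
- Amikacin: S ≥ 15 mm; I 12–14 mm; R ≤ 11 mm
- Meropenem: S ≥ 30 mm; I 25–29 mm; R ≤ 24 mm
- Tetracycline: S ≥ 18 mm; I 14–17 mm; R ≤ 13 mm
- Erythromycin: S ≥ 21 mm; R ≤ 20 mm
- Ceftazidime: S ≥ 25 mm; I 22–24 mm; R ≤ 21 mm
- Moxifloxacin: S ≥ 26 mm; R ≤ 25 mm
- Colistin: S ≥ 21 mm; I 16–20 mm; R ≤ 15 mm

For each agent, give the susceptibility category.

Erythromycin (21 mm) ≥ 21 mm → Susceptible
Meropenem: 21 mm is ≤ 24 mm → R
Colistin (25 mm) ≥ 21 mm → Susceptible
Rifampin 11 mm: ≤ 16 mm ⇒ R
Clindamycin: 24 mm is ≥ 24 mm → susceptible
Cefuroxime 24 mm: in 21–24 mm → I
Moxifloxacin: 30 mm is ≥ 26 mm ⇒ S
Ceftazidime: 15 mm is ≤ 21 mm ⇒ Resistant
Penicillin (12 mm) ≤ 18 mm → R

S, R, S, R, S, I, S, R, R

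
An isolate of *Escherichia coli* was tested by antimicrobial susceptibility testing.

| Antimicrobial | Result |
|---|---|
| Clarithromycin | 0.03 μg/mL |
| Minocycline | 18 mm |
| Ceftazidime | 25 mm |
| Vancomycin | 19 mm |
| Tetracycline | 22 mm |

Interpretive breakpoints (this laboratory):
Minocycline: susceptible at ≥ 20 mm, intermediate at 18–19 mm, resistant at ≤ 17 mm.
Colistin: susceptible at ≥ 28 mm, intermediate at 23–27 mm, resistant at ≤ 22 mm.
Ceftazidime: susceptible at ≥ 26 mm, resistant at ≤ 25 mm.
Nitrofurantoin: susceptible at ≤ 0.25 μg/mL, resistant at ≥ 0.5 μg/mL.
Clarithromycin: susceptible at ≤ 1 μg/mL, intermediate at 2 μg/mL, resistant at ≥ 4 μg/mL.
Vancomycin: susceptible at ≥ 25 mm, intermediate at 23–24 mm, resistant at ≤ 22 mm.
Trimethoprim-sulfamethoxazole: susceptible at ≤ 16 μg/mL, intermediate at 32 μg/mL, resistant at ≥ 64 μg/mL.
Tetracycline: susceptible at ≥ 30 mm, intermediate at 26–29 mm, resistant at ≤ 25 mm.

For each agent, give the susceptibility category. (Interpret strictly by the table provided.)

Clarithromycin: 0.03 μg/mL is ≤ 1 μg/mL ⇒ Susceptible
Minocycline: 18 mm is in 18–19 mm ⇒ I
Ceftazidime 25 mm: ≤ 25 mm → R
Vancomycin (19 mm) ≤ 22 mm → Resistant
Tetracycline: 22 mm is ≤ 25 mm → R

S, I, R, R, R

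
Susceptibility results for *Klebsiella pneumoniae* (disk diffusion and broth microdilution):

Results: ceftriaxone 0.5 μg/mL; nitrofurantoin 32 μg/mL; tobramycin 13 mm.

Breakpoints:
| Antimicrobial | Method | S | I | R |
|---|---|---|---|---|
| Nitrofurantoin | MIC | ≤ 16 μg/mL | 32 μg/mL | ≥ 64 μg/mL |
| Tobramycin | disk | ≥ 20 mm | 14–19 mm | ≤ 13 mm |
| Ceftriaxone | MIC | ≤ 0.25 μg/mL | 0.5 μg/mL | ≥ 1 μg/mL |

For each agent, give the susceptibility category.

I, I, R

Ceftriaxone: 0.5 μg/mL is = 0.5 μg/mL — Intermediate
Nitrofurantoin: 32 μg/mL is = 32 μg/mL — Intermediate
Tobramycin (13 mm) ≤ 13 mm — R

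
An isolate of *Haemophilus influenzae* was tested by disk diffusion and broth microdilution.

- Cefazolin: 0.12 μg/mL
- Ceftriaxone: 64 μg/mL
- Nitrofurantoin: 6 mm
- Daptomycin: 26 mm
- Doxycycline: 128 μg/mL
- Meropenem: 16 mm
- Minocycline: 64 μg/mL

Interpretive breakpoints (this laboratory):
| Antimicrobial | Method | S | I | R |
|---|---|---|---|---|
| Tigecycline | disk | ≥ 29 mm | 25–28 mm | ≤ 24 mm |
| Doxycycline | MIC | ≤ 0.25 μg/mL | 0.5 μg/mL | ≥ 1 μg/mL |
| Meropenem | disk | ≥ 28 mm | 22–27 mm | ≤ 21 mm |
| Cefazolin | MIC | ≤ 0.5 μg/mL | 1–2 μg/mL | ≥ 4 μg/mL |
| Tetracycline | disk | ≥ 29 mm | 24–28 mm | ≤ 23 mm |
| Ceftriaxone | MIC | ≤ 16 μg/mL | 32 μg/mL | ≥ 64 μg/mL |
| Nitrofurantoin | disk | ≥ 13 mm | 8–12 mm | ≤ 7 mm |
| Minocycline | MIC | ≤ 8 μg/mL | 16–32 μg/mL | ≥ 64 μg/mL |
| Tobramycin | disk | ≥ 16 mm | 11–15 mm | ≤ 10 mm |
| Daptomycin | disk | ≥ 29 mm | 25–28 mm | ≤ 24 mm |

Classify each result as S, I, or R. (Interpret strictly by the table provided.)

S, R, R, I, R, R, R

Cefazolin 0.12 μg/mL: ≤ 0.5 μg/mL — S
Ceftriaxone (64 μg/mL) ≥ 64 μg/mL ⇒ R
Nitrofurantoin: 6 mm is ≤ 7 mm → resistant
Daptomycin: 26 mm is in 25–28 mm ⇒ Intermediate
Doxycycline (128 μg/mL) ≥ 1 μg/mL — R
Meropenem (16 mm) ≤ 21 mm — R
Minocycline 64 μg/mL: ≥ 64 μg/mL — R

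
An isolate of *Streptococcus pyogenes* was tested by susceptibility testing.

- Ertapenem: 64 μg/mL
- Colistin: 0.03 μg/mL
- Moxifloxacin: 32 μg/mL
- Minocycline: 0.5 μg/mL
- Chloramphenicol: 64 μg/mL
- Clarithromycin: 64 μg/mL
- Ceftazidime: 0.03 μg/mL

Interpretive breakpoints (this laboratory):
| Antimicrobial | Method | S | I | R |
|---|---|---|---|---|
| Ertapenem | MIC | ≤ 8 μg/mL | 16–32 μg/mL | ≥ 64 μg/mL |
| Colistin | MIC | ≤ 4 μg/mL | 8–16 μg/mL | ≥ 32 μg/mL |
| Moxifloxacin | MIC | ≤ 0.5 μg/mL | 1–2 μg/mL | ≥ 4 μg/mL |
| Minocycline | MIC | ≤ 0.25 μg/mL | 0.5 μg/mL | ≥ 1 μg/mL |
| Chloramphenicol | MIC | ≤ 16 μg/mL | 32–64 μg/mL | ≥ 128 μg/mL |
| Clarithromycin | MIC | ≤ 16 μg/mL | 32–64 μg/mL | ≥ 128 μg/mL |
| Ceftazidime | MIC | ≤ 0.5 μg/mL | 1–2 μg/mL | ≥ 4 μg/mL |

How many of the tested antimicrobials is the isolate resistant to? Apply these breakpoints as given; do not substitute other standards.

2

Ertapenem 64 μg/mL: ≥ 64 μg/mL ⇒ resistant
Colistin: 0.03 μg/mL is ≤ 4 μg/mL ⇒ S
Moxifloxacin: 32 μg/mL is ≥ 4 μg/mL — R
Minocycline: 0.5 μg/mL is = 0.5 μg/mL — Intermediate
Chloramphenicol: 64 μg/mL is in 32–64 μg/mL → I
Clarithromycin: 64 μg/mL is in 32–64 μg/mL — Intermediate
Ceftazidime: 0.03 μg/mL is ≤ 0.5 μg/mL ⇒ S
Resistant: 2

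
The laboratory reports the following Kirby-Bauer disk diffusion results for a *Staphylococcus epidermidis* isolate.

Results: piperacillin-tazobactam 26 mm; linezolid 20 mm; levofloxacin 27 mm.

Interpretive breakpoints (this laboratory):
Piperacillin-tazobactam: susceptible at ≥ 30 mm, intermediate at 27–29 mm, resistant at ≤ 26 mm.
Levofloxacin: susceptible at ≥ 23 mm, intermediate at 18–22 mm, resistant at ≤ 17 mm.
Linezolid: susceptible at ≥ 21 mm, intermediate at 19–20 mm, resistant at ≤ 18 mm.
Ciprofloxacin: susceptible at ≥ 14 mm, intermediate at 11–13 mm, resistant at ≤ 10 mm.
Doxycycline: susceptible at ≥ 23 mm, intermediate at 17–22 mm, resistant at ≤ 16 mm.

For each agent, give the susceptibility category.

R, I, S

Piperacillin-tazobactam: 26 mm is ≤ 26 mm — R
Linezolid (20 mm) in 19–20 mm — intermediate
Levofloxacin 27 mm: ≥ 23 mm — susceptible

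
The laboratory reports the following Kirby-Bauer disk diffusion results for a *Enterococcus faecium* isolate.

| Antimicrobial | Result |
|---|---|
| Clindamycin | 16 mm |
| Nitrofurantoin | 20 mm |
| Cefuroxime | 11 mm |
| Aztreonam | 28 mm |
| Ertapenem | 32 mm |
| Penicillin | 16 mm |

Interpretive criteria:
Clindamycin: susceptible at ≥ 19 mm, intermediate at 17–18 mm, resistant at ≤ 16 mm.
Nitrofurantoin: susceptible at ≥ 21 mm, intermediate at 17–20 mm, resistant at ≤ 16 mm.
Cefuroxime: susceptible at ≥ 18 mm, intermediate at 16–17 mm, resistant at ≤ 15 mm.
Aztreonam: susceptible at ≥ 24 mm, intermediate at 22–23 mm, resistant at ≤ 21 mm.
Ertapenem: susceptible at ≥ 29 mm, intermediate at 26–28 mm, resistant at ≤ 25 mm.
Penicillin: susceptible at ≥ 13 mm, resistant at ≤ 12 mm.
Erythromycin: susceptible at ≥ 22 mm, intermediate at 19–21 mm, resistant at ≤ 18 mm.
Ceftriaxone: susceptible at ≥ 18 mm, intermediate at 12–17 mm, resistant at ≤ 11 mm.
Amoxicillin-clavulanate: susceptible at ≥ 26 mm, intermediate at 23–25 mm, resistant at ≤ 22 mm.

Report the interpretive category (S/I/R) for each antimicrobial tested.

R, I, R, S, S, S

Clindamycin (16 mm) ≤ 16 mm ⇒ Resistant
Nitrofurantoin: 20 mm is in 17–20 mm — intermediate
Cefuroxime (11 mm) ≤ 15 mm — Resistant
Aztreonam 28 mm: ≥ 24 mm — susceptible
Ertapenem 32 mm: ≥ 29 mm — susceptible
Penicillin 16 mm: ≥ 13 mm → susceptible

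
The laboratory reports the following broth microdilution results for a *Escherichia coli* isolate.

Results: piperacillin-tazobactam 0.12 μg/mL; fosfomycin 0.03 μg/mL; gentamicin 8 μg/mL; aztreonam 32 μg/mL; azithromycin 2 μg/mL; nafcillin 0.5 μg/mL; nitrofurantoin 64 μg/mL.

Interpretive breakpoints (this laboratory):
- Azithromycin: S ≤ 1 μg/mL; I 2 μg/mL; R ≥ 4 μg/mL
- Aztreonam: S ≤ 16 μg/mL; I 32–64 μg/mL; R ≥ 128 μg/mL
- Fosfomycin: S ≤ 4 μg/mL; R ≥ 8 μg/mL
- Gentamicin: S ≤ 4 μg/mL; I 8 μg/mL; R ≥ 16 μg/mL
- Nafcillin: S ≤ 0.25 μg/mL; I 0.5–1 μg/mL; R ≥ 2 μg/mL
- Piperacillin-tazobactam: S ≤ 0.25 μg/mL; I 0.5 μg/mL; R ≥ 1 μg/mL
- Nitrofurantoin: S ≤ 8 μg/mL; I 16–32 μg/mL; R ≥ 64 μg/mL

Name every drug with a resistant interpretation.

nitrofurantoin

Piperacillin-tazobactam: 0.12 μg/mL is ≤ 0.25 μg/mL → S
Fosfomycin 0.03 μg/mL: ≤ 4 μg/mL — S
Gentamicin 8 μg/mL: = 8 μg/mL ⇒ Intermediate
Aztreonam 32 μg/mL: in 32–64 μg/mL ⇒ Intermediate
Azithromycin 2 μg/mL: = 2 μg/mL ⇒ intermediate
Nafcillin (0.5 μg/mL) in 0.5–1 μg/mL — I
Nitrofurantoin: 64 μg/mL is ≥ 64 μg/mL — R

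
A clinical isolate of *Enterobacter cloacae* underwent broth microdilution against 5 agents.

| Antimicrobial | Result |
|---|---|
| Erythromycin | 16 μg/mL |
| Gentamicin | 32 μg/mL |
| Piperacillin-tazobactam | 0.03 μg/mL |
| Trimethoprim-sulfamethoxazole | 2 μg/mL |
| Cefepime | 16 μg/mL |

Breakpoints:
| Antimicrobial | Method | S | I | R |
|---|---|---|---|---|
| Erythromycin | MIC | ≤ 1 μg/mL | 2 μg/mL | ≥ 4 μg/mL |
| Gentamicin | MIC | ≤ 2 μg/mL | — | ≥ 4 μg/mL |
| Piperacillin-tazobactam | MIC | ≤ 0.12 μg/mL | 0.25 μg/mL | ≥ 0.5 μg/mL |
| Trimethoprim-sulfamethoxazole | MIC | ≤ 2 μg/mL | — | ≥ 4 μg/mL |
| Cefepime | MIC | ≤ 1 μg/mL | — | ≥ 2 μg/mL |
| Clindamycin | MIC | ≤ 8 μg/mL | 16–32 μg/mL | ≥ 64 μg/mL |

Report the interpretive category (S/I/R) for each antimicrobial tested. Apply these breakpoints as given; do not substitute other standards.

R, R, S, S, R

Erythromycin (16 μg/mL) ≥ 4 μg/mL ⇒ R
Gentamicin (32 μg/mL) ≥ 4 μg/mL → resistant
Piperacillin-tazobactam: 0.03 μg/mL is ≤ 0.12 μg/mL → S
Trimethoprim-sulfamethoxazole (2 μg/mL) ≤ 2 μg/mL — Susceptible
Cefepime (16 μg/mL) ≥ 2 μg/mL → Resistant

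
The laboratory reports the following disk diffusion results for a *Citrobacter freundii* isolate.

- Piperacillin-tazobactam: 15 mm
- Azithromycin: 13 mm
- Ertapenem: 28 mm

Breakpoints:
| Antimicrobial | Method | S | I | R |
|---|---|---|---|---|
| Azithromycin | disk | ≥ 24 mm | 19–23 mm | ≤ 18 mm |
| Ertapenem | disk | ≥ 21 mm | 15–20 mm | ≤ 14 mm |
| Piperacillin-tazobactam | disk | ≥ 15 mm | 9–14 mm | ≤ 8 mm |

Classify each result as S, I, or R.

S, R, S

Piperacillin-tazobactam 15 mm: ≥ 15 mm → Susceptible
Azithromycin (13 mm) ≤ 18 mm → R
Ertapenem 28 mm: ≥ 21 mm — S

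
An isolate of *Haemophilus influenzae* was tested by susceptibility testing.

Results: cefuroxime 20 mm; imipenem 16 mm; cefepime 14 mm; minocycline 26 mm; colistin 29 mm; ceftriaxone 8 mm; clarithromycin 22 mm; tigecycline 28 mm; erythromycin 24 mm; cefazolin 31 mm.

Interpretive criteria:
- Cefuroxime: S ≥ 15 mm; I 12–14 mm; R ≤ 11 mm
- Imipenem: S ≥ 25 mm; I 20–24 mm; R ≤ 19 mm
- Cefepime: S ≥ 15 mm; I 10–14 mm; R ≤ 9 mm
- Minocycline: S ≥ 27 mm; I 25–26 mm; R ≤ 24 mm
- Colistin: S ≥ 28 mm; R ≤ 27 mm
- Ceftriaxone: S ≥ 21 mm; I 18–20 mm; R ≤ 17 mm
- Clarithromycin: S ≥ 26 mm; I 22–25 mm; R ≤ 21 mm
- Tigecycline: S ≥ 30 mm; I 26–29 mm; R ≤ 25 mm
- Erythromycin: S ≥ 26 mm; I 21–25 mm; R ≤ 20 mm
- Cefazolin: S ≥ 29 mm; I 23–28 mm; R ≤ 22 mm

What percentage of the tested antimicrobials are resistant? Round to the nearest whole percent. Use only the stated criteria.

20%

Cefuroxime (20 mm) ≥ 15 mm — Susceptible
Imipenem 16 mm: ≤ 19 mm → Resistant
Cefepime (14 mm) in 10–14 mm — Intermediate
Minocycline (26 mm) in 25–26 mm — Intermediate
Colistin (29 mm) ≥ 28 mm — S
Ceftriaxone (8 mm) ≤ 17 mm ⇒ resistant
Clarithromycin: 22 mm is in 22–25 mm — I
Tigecycline (28 mm) in 26–29 mm ⇒ I
Erythromycin (24 mm) in 21–25 mm ⇒ I
Cefazolin 31 mm: ≥ 29 mm ⇒ S
Resistant: 2/10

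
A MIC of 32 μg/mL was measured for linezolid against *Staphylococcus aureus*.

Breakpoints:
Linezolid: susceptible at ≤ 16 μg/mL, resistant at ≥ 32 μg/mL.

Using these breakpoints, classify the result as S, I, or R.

Linezolid (32 μg/mL) ≥ 32 μg/mL → Resistant

Resistant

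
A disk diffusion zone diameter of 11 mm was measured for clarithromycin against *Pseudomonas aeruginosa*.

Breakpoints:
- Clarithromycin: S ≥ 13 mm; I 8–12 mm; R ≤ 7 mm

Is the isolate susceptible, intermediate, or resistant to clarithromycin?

I

Clarithromycin: 11 mm is in 8–12 mm → I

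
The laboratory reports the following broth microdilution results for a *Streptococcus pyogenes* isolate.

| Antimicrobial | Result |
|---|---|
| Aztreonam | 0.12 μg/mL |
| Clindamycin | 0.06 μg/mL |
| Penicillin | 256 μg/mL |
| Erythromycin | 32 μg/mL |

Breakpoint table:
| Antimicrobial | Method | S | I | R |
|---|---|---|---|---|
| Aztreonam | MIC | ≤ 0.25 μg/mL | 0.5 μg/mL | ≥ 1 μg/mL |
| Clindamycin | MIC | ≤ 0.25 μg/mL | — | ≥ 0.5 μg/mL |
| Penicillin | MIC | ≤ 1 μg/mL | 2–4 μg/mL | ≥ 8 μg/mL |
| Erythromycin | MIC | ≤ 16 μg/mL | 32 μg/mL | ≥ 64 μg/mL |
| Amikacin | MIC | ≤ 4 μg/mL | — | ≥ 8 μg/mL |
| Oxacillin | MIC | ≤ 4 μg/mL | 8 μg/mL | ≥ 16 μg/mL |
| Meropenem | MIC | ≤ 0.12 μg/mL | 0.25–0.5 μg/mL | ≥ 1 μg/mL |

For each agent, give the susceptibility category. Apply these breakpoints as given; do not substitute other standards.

S, S, R, I

Aztreonam (0.12 μg/mL) ≤ 0.25 μg/mL → S
Clindamycin 0.06 μg/mL: ≤ 0.25 μg/mL ⇒ S
Penicillin (256 μg/mL) ≥ 8 μg/mL → Resistant
Erythromycin (32 μg/mL) = 32 μg/mL ⇒ Intermediate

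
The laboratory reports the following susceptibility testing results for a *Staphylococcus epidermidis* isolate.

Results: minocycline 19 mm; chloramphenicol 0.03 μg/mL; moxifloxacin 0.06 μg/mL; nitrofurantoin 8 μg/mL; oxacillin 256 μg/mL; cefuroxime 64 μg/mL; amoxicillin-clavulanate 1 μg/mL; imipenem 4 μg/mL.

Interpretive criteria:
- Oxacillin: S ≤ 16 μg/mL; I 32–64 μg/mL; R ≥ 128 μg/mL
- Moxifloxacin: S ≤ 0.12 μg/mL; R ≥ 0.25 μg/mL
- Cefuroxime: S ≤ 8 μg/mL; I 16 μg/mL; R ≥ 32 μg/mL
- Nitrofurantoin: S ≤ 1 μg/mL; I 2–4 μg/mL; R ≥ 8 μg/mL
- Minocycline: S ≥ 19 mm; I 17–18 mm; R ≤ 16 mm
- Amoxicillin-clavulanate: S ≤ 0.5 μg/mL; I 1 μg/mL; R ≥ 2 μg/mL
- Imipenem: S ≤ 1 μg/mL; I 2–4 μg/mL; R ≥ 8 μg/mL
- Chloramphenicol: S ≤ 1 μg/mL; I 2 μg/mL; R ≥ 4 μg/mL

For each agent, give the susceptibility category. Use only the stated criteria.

Minocycline (19 mm) ≥ 19 mm — S
Chloramphenicol 0.03 μg/mL: ≤ 1 μg/mL — Susceptible
Moxifloxacin: 0.06 μg/mL is ≤ 0.12 μg/mL ⇒ susceptible
Nitrofurantoin: 8 μg/mL is ≥ 8 μg/mL ⇒ Resistant
Oxacillin (256 μg/mL) ≥ 128 μg/mL ⇒ Resistant
Cefuroxime 64 μg/mL: ≥ 32 μg/mL → resistant
Amoxicillin-clavulanate 1 μg/mL: = 1 μg/mL — I
Imipenem: 4 μg/mL is in 2–4 μg/mL → intermediate

S, S, S, R, R, R, I, I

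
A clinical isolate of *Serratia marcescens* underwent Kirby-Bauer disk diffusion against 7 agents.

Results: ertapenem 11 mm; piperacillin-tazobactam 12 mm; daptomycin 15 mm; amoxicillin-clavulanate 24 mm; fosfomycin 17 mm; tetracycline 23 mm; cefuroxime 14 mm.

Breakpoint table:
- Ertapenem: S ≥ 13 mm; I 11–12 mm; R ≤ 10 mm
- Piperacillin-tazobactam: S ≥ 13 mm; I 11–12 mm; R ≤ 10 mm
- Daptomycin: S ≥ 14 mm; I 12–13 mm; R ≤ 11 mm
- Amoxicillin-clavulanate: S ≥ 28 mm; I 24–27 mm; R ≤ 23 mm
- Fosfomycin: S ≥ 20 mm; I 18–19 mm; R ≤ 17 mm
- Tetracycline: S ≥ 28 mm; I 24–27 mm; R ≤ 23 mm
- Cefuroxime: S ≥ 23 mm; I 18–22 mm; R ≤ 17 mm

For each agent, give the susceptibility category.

Ertapenem: 11 mm is in 11–12 mm — intermediate
Piperacillin-tazobactam (12 mm) in 11–12 mm — I
Daptomycin: 15 mm is ≥ 14 mm — susceptible
Amoxicillin-clavulanate: 24 mm is in 24–27 mm ⇒ Intermediate
Fosfomycin (17 mm) ≤ 17 mm → resistant
Tetracycline: 23 mm is ≤ 23 mm — resistant
Cefuroxime: 14 mm is ≤ 17 mm ⇒ resistant

I, I, S, I, R, R, R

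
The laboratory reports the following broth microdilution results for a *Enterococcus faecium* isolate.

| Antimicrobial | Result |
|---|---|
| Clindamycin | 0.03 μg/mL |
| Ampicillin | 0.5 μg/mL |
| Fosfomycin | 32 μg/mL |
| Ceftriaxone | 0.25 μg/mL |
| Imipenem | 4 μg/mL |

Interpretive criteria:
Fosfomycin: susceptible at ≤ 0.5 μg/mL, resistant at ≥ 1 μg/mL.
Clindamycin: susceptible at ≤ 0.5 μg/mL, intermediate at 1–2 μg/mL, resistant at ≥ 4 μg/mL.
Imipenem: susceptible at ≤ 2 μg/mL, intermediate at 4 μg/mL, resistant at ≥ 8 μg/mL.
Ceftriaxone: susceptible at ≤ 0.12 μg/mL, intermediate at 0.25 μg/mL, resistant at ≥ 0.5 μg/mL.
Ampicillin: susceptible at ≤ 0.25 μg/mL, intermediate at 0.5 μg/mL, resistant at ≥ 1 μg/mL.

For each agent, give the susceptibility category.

Clindamycin 0.03 μg/mL: ≤ 0.5 μg/mL — susceptible
Ampicillin 0.5 μg/mL: = 0.5 μg/mL → intermediate
Fosfomycin (32 μg/mL) ≥ 1 μg/mL ⇒ resistant
Ceftriaxone (0.25 μg/mL) = 0.25 μg/mL — Intermediate
Imipenem 4 μg/mL: = 4 μg/mL → I

S, I, R, I, I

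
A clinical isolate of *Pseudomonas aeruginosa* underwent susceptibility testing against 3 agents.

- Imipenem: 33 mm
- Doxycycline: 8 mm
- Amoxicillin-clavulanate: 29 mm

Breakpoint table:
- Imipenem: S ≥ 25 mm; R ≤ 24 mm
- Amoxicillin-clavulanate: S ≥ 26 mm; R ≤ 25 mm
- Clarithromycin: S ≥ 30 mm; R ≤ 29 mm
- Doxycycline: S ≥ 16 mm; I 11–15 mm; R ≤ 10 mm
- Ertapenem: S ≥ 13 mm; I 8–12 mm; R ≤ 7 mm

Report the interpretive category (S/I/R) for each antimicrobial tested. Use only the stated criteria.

S, R, S

Imipenem (33 mm) ≥ 25 mm ⇒ S
Doxycycline: 8 mm is ≤ 10 mm ⇒ resistant
Amoxicillin-clavulanate 29 mm: ≥ 26 mm → susceptible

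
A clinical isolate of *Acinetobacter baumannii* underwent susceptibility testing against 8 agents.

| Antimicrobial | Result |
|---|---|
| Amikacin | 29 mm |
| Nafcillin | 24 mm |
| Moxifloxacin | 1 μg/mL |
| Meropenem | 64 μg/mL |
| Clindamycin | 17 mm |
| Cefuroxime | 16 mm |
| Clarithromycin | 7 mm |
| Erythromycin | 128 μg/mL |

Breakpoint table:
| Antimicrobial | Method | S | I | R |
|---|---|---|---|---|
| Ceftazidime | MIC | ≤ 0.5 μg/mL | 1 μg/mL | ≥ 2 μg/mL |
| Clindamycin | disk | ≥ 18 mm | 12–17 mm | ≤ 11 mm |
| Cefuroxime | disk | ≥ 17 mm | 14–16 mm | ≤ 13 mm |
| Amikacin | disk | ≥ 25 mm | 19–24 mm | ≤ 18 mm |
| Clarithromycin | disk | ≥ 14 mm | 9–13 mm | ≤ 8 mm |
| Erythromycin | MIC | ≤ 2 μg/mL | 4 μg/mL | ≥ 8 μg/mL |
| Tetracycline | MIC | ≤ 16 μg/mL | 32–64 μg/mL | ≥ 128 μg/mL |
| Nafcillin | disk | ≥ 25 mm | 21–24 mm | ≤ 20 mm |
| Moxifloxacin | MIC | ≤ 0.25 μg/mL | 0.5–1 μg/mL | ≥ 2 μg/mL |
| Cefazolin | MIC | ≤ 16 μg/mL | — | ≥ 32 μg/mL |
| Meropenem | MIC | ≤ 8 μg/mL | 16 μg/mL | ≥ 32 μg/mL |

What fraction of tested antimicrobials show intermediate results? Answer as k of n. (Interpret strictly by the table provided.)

4 of 8

Amikacin: 29 mm is ≥ 25 mm → S
Nafcillin 24 mm: in 21–24 mm ⇒ intermediate
Moxifloxacin (1 μg/mL) in 0.5–1 μg/mL → I
Meropenem 64 μg/mL: ≥ 32 μg/mL — Resistant
Clindamycin: 17 mm is in 12–17 mm → intermediate
Cefuroxime 16 mm: in 14–16 mm ⇒ I
Clarithromycin 7 mm: ≤ 8 mm ⇒ Resistant
Erythromycin: 128 μg/mL is ≥ 8 μg/mL ⇒ Resistant
Intermediate: 4/8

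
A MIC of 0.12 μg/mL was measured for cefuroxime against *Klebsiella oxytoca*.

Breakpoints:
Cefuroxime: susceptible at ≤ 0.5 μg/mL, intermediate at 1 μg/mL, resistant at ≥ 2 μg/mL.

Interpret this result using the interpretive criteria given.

Cefuroxime 0.12 μg/mL: ≤ 0.5 μg/mL — Susceptible

Susceptible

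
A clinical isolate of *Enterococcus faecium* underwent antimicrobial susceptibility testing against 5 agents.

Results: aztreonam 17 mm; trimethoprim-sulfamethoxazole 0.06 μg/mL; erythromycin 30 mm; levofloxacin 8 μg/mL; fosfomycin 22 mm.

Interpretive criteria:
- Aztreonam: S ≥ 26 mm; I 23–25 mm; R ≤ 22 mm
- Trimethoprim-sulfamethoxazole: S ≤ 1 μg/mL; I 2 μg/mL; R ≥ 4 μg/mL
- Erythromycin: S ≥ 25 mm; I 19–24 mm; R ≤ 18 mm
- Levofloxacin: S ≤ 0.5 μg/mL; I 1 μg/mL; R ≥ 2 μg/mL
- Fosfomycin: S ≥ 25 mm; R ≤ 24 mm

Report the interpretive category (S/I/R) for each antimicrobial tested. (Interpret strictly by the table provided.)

Aztreonam: 17 mm is ≤ 22 mm — R
Trimethoprim-sulfamethoxazole: 0.06 μg/mL is ≤ 1 μg/mL — S
Erythromycin 30 mm: ≥ 25 mm → susceptible
Levofloxacin 8 μg/mL: ≥ 2 μg/mL → resistant
Fosfomycin 22 mm: ≤ 24 mm ⇒ R

R, S, S, R, R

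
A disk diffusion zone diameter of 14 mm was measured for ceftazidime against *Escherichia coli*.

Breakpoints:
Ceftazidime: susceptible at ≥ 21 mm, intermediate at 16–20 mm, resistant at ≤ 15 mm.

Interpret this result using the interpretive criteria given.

Resistant

Ceftazidime: 14 mm is ≤ 15 mm → R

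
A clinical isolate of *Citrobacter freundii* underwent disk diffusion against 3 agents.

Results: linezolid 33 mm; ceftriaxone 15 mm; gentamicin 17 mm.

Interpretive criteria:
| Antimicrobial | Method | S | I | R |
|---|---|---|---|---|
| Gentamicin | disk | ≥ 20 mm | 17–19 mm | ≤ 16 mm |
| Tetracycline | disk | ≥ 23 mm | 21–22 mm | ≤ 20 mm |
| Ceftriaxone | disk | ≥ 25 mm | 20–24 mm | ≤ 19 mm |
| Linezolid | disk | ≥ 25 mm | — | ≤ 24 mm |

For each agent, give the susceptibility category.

S, R, I

Linezolid: 33 mm is ≥ 25 mm — Susceptible
Ceftriaxone: 15 mm is ≤ 19 mm → R
Gentamicin 17 mm: in 17–19 mm — intermediate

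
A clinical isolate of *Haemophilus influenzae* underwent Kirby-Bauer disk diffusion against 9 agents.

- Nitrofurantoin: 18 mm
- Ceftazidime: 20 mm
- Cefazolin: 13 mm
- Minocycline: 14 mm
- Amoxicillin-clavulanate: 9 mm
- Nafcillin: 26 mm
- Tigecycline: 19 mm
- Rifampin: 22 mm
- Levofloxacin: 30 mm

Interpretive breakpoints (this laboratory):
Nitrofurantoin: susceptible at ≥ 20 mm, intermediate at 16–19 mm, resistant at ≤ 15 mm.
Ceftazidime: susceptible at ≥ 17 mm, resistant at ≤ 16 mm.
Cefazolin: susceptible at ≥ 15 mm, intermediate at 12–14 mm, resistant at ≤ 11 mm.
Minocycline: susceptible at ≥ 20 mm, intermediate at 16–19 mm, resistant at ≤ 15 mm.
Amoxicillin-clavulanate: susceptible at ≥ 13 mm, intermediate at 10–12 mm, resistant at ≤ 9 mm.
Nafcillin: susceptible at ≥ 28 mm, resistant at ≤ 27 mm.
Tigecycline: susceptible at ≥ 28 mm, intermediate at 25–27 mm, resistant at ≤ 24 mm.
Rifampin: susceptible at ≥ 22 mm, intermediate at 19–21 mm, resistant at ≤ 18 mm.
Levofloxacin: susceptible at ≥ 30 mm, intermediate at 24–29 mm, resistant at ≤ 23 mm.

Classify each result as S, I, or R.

Nitrofurantoin 18 mm: in 16–19 mm → intermediate
Ceftazidime 20 mm: ≥ 17 mm — susceptible
Cefazolin: 13 mm is in 12–14 mm — intermediate
Minocycline 14 mm: ≤ 15 mm ⇒ resistant
Amoxicillin-clavulanate 9 mm: ≤ 9 mm ⇒ R
Nafcillin: 26 mm is ≤ 27 mm → resistant
Tigecycline: 19 mm is ≤ 24 mm ⇒ R
Rifampin 22 mm: ≥ 22 mm — S
Levofloxacin (30 mm) ≥ 30 mm ⇒ susceptible

I, S, I, R, R, R, R, S, S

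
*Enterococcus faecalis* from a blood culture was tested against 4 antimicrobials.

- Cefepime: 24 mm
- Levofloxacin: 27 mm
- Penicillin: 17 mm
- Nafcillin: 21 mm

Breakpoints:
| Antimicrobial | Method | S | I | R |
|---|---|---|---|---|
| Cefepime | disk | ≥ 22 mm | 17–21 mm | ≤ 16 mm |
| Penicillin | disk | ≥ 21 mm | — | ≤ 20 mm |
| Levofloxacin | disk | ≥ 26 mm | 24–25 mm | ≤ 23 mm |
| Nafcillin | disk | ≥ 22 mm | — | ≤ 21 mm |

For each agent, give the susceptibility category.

Cefepime 24 mm: ≥ 22 mm — Susceptible
Levofloxacin 27 mm: ≥ 26 mm → S
Penicillin (17 mm) ≤ 20 mm ⇒ Resistant
Nafcillin 21 mm: ≤ 21 mm — R

S, S, R, R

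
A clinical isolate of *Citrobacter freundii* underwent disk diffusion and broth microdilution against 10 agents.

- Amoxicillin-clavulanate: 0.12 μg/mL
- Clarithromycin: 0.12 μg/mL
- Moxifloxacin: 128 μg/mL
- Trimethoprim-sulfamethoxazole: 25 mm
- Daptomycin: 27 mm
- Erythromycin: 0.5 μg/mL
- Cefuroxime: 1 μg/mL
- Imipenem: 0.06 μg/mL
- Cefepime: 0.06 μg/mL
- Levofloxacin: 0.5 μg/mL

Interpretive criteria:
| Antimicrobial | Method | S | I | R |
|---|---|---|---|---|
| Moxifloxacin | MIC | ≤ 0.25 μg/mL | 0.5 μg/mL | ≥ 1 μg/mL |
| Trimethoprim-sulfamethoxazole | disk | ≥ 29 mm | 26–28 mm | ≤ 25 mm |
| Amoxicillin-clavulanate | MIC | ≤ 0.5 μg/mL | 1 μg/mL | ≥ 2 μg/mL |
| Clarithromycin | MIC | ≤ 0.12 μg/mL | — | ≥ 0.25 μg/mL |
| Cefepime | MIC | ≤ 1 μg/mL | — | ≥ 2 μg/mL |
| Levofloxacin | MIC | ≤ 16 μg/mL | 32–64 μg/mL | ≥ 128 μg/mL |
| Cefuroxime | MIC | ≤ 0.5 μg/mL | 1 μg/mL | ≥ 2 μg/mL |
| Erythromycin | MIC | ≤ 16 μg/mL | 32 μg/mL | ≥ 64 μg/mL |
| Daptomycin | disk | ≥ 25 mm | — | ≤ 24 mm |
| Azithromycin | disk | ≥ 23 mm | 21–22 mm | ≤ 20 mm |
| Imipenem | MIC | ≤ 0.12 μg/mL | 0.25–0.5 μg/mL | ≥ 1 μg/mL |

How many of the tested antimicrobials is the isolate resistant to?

Amoxicillin-clavulanate: 0.12 μg/mL is ≤ 0.5 μg/mL — susceptible
Clarithromycin: 0.12 μg/mL is ≤ 0.12 μg/mL → Susceptible
Moxifloxacin: 128 μg/mL is ≥ 1 μg/mL ⇒ resistant
Trimethoprim-sulfamethoxazole 25 mm: ≤ 25 mm — resistant
Daptomycin (27 mm) ≥ 25 mm ⇒ susceptible
Erythromycin (0.5 μg/mL) ≤ 16 μg/mL ⇒ S
Cefuroxime 1 μg/mL: = 1 μg/mL → I
Imipenem (0.06 μg/mL) ≤ 0.12 μg/mL — susceptible
Cefepime: 0.06 μg/mL is ≤ 1 μg/mL — susceptible
Levofloxacin 0.5 μg/mL: ≤ 16 μg/mL — S
Resistant: 2

2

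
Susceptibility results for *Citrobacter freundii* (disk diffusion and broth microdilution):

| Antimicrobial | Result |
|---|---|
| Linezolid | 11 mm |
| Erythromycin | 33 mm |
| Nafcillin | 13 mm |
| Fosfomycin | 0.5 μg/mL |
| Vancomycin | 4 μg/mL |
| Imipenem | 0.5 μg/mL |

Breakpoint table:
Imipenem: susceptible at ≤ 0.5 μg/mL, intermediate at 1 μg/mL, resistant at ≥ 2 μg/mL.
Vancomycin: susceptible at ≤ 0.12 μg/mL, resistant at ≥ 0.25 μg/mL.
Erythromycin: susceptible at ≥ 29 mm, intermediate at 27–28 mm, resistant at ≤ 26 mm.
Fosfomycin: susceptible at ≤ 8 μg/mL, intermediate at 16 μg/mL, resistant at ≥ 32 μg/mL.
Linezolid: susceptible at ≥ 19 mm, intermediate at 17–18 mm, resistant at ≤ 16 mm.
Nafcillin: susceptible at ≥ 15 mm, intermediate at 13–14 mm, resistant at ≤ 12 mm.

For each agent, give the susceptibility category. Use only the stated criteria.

R, S, I, S, R, S

Linezolid: 11 mm is ≤ 16 mm → Resistant
Erythromycin: 33 mm is ≥ 29 mm — Susceptible
Nafcillin (13 mm) in 13–14 mm → I
Fosfomycin 0.5 μg/mL: ≤ 8 μg/mL — susceptible
Vancomycin (4 μg/mL) ≥ 0.25 μg/mL ⇒ resistant
Imipenem: 0.5 μg/mL is ≤ 0.5 μg/mL → Susceptible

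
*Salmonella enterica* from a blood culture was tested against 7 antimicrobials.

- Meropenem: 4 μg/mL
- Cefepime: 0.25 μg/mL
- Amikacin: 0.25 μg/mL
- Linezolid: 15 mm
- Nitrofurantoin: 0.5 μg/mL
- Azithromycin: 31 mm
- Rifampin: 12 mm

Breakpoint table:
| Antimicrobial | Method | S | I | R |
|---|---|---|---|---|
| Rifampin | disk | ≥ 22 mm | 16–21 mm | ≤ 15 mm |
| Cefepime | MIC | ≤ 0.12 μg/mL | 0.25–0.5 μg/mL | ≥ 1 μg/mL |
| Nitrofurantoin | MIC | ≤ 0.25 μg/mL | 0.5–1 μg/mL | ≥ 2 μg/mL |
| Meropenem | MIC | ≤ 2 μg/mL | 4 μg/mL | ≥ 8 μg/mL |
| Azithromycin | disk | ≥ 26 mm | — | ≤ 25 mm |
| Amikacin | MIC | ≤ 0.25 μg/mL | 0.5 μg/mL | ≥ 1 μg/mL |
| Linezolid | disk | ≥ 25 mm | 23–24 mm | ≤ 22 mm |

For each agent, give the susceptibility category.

I, I, S, R, I, S, R

Meropenem (4 μg/mL) = 4 μg/mL — I
Cefepime 0.25 μg/mL: in 0.25–0.5 μg/mL — I
Amikacin (0.25 μg/mL) ≤ 0.25 μg/mL ⇒ susceptible
Linezolid 15 mm: ≤ 22 mm — resistant
Nitrofurantoin 0.5 μg/mL: in 0.5–1 μg/mL → I
Azithromycin 31 mm: ≥ 26 mm ⇒ susceptible
Rifampin: 12 mm is ≤ 15 mm — R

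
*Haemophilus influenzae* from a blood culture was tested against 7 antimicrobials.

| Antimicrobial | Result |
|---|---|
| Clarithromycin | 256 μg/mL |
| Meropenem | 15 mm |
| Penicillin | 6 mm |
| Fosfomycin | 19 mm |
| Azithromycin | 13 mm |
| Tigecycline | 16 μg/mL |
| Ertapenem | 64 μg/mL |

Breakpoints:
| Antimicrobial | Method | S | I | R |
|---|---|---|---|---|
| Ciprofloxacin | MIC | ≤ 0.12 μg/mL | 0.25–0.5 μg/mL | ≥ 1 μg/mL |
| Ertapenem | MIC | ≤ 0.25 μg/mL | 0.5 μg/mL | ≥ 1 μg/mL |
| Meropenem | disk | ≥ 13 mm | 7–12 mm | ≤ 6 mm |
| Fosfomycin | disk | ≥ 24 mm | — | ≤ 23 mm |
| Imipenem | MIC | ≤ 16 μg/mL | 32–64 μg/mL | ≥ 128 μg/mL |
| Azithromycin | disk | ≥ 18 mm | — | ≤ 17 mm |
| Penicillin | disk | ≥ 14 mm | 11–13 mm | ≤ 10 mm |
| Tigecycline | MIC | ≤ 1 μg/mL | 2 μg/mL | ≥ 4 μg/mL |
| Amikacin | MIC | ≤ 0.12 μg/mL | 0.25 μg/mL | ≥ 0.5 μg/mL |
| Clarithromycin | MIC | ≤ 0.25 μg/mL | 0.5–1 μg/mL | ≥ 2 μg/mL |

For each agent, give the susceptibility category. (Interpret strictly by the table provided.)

R, S, R, R, R, R, R

Clarithromycin 256 μg/mL: ≥ 2 μg/mL → Resistant
Meropenem: 15 mm is ≥ 13 mm — S
Penicillin (6 mm) ≤ 10 mm → R
Fosfomycin: 19 mm is ≤ 23 mm — R
Azithromycin 13 mm: ≤ 17 mm → R
Tigecycline (16 μg/mL) ≥ 4 μg/mL → R
Ertapenem: 64 μg/mL is ≥ 1 μg/mL → Resistant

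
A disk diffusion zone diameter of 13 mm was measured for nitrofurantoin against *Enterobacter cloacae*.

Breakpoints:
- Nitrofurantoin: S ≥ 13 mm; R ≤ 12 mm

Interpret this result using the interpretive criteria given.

Susceptible

Nitrofurantoin 13 mm: ≥ 13 mm → S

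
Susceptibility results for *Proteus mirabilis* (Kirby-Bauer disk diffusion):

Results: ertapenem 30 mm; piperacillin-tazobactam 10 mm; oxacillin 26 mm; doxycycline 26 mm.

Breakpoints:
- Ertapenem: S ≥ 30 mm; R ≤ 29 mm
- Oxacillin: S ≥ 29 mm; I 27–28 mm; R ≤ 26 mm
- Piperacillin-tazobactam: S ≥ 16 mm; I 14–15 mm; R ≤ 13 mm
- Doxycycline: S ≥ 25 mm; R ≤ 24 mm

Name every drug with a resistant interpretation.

piperacillin-tazobactam, oxacillin

Ertapenem (30 mm) ≥ 30 mm ⇒ Susceptible
Piperacillin-tazobactam (10 mm) ≤ 13 mm — Resistant
Oxacillin (26 mm) ≤ 26 mm ⇒ Resistant
Doxycycline (26 mm) ≥ 25 mm — susceptible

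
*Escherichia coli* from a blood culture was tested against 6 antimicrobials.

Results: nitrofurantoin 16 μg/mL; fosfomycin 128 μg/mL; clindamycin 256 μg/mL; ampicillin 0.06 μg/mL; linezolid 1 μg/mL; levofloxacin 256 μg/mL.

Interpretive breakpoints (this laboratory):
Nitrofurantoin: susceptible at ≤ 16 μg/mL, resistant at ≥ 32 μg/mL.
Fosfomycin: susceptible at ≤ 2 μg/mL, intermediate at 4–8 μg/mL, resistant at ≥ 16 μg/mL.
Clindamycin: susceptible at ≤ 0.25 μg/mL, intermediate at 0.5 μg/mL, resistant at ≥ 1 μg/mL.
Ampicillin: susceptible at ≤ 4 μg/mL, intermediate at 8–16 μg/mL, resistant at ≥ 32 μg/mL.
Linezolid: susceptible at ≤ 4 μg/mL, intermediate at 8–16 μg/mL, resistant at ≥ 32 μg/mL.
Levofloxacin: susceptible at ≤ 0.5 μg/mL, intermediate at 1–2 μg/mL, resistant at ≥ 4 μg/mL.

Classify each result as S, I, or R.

S, R, R, S, S, R

Nitrofurantoin 16 μg/mL: ≤ 16 μg/mL → S
Fosfomycin: 128 μg/mL is ≥ 16 μg/mL → Resistant
Clindamycin: 256 μg/mL is ≥ 1 μg/mL — Resistant
Ampicillin (0.06 μg/mL) ≤ 4 μg/mL ⇒ Susceptible
Linezolid: 1 μg/mL is ≤ 4 μg/mL → susceptible
Levofloxacin 256 μg/mL: ≥ 4 μg/mL ⇒ R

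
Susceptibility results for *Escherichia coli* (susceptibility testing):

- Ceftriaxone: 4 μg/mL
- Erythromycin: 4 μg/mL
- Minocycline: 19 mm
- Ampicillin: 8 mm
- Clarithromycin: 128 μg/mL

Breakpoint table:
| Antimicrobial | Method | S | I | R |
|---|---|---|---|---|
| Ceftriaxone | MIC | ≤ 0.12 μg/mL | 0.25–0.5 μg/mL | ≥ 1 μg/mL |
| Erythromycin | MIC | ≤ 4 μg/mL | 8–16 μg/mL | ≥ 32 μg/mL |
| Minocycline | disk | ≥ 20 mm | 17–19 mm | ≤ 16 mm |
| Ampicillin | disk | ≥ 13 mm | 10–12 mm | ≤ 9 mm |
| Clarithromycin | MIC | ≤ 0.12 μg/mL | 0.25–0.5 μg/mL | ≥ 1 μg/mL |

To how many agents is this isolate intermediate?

1

Ceftriaxone (4 μg/mL) ≥ 1 μg/mL → Resistant
Erythromycin: 4 μg/mL is ≤ 4 μg/mL ⇒ susceptible
Minocycline: 19 mm is in 17–19 mm — I
Ampicillin 8 mm: ≤ 9 mm ⇒ R
Clarithromycin 128 μg/mL: ≥ 1 μg/mL ⇒ R
Intermediate: 1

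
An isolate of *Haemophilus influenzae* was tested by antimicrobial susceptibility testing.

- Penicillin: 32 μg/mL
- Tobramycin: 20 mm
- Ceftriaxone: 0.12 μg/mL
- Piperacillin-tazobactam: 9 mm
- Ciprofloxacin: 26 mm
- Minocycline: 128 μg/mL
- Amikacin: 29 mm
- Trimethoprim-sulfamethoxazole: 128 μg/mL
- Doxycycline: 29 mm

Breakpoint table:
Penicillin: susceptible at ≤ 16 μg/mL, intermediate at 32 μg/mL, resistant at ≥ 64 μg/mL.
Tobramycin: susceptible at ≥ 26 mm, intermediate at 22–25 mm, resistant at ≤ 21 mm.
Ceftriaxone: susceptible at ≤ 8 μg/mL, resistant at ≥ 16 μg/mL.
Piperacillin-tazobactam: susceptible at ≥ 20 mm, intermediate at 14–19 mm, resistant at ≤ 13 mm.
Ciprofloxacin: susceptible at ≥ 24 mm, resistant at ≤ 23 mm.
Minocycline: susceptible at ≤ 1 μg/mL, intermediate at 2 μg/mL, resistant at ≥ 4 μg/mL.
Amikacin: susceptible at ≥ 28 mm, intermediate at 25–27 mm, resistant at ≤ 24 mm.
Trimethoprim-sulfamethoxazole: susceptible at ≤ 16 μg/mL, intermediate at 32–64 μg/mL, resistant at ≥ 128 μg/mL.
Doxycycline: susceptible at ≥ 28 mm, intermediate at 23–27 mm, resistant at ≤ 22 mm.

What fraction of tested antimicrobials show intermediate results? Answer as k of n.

Penicillin 32 μg/mL: = 32 μg/mL — I
Tobramycin (20 mm) ≤ 21 mm → Resistant
Ceftriaxone 0.12 μg/mL: ≤ 8 μg/mL ⇒ Susceptible
Piperacillin-tazobactam 9 mm: ≤ 13 mm — R
Ciprofloxacin: 26 mm is ≥ 24 mm → susceptible
Minocycline: 128 μg/mL is ≥ 4 μg/mL ⇒ R
Amikacin 29 mm: ≥ 28 mm → Susceptible
Trimethoprim-sulfamethoxazole 128 μg/mL: ≥ 128 μg/mL ⇒ Resistant
Doxycycline (29 mm) ≥ 28 mm → susceptible
Intermediate: 1/9

1 of 9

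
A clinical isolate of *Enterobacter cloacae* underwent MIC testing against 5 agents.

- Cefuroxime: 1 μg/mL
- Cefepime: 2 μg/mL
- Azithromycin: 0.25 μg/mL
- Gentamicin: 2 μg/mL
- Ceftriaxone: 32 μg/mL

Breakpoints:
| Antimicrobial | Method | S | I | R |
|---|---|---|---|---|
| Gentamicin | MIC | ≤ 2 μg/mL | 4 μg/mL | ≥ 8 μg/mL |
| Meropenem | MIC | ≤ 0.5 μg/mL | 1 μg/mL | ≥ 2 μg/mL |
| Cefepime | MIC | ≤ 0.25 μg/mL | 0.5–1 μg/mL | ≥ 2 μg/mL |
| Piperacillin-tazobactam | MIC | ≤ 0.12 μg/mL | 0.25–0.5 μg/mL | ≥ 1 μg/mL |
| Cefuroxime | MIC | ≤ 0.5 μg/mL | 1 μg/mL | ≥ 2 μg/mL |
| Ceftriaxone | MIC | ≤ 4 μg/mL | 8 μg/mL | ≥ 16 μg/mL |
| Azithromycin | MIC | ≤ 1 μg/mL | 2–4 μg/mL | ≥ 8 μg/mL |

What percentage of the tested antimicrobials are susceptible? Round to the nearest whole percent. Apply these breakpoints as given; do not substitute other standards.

40%

Cefuroxime: 1 μg/mL is = 1 μg/mL ⇒ Intermediate
Cefepime: 2 μg/mL is ≥ 2 μg/mL ⇒ resistant
Azithromycin: 0.25 μg/mL is ≤ 1 μg/mL ⇒ susceptible
Gentamicin (2 μg/mL) ≤ 2 μg/mL — susceptible
Ceftriaxone 32 μg/mL: ≥ 16 μg/mL — R
Susceptible: 2/5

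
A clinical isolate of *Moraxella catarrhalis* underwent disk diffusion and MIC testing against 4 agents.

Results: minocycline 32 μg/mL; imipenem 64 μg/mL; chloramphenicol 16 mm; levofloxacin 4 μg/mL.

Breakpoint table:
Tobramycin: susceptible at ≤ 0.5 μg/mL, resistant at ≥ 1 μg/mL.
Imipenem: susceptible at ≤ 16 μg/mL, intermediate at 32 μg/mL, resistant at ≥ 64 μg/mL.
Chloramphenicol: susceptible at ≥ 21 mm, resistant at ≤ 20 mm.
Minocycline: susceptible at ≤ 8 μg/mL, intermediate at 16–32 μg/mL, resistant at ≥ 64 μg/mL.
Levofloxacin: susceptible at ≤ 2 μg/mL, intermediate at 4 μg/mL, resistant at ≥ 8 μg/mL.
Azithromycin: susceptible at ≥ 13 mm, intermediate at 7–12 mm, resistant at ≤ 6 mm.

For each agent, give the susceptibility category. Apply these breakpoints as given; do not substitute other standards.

I, R, R, I

Minocycline (32 μg/mL) in 16–32 μg/mL — Intermediate
Imipenem: 64 μg/mL is ≥ 64 μg/mL ⇒ R
Chloramphenicol (16 mm) ≤ 20 mm — R
Levofloxacin (4 μg/mL) = 4 μg/mL → I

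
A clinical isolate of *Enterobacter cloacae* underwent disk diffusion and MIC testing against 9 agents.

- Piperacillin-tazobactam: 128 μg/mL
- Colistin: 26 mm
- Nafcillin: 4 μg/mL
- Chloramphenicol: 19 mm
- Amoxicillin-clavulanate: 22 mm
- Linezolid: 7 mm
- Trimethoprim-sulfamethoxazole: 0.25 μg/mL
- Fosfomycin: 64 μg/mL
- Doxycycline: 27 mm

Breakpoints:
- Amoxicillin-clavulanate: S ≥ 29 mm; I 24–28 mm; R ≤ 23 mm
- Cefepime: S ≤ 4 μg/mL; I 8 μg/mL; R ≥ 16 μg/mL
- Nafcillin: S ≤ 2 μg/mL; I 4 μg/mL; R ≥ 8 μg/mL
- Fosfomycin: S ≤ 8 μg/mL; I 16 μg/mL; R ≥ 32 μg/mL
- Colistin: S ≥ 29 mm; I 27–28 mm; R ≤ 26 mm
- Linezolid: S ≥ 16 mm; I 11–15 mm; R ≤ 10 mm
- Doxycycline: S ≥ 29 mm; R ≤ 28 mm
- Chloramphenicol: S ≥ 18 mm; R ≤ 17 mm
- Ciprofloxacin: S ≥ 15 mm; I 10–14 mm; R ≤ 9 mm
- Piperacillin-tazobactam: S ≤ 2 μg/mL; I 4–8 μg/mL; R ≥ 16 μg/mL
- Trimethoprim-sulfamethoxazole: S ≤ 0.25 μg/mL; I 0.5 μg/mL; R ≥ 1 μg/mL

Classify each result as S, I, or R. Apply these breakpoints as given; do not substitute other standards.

R, R, I, S, R, R, S, R, R

Piperacillin-tazobactam: 128 μg/mL is ≥ 16 μg/mL — R
Colistin (26 mm) ≤ 26 mm ⇒ R
Nafcillin 4 μg/mL: = 4 μg/mL ⇒ Intermediate
Chloramphenicol: 19 mm is ≥ 18 mm ⇒ S
Amoxicillin-clavulanate (22 mm) ≤ 23 mm → Resistant
Linezolid: 7 mm is ≤ 10 mm ⇒ resistant
Trimethoprim-sulfamethoxazole (0.25 μg/mL) ≤ 0.25 μg/mL ⇒ Susceptible
Fosfomycin 64 μg/mL: ≥ 32 μg/mL — R
Doxycycline 27 mm: ≤ 28 mm → resistant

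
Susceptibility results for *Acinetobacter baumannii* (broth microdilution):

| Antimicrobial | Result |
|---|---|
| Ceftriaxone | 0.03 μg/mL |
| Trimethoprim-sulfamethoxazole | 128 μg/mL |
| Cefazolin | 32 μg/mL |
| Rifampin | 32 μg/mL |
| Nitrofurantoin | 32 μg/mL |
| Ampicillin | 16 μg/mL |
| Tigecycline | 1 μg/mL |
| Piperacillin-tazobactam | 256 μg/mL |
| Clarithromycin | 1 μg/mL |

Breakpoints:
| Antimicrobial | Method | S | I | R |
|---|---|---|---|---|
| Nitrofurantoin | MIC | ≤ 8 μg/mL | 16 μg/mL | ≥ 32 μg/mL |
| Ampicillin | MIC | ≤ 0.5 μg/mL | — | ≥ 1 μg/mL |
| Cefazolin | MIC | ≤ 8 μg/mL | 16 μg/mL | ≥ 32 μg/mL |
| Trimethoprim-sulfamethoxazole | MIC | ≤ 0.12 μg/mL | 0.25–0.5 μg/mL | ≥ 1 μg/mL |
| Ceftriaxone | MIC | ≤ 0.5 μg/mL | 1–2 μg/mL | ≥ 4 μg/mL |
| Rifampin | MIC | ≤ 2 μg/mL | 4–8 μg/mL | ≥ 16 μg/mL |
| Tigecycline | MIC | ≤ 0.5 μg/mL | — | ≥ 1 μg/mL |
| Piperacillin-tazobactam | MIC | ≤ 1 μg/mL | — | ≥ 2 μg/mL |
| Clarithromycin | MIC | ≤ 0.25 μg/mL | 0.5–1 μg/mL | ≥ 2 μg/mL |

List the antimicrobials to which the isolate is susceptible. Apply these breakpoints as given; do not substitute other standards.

Ceftriaxone: 0.03 μg/mL is ≤ 0.5 μg/mL — Susceptible
Trimethoprim-sulfamethoxazole: 128 μg/mL is ≥ 1 μg/mL → Resistant
Cefazolin (32 μg/mL) ≥ 32 μg/mL → Resistant
Rifampin (32 μg/mL) ≥ 16 μg/mL → R
Nitrofurantoin: 32 μg/mL is ≥ 32 μg/mL → R
Ampicillin (16 μg/mL) ≥ 1 μg/mL ⇒ resistant
Tigecycline (1 μg/mL) ≥ 1 μg/mL — resistant
Piperacillin-tazobactam (256 μg/mL) ≥ 2 μg/mL ⇒ R
Clarithromycin 1 μg/mL: in 0.5–1 μg/mL ⇒ intermediate

ceftriaxone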